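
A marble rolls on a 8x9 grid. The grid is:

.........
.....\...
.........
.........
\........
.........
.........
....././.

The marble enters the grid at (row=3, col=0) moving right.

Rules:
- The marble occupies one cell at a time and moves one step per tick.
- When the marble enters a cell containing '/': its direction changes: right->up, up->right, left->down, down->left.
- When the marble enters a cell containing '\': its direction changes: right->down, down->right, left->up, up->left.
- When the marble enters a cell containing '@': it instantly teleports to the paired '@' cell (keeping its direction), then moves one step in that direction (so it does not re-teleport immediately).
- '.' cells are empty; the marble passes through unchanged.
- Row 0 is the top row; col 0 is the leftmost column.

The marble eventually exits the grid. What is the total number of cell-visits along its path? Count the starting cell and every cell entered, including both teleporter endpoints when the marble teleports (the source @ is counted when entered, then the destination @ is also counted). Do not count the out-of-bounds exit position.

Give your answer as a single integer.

Step 1: enter (3,0), '.' pass, move right to (3,1)
Step 2: enter (3,1), '.' pass, move right to (3,2)
Step 3: enter (3,2), '.' pass, move right to (3,3)
Step 4: enter (3,3), '.' pass, move right to (3,4)
Step 5: enter (3,4), '.' pass, move right to (3,5)
Step 6: enter (3,5), '.' pass, move right to (3,6)
Step 7: enter (3,6), '.' pass, move right to (3,7)
Step 8: enter (3,7), '.' pass, move right to (3,8)
Step 9: enter (3,8), '.' pass, move right to (3,9)
Step 10: at (3,9) — EXIT via right edge, pos 3
Path length (cell visits): 9

Answer: 9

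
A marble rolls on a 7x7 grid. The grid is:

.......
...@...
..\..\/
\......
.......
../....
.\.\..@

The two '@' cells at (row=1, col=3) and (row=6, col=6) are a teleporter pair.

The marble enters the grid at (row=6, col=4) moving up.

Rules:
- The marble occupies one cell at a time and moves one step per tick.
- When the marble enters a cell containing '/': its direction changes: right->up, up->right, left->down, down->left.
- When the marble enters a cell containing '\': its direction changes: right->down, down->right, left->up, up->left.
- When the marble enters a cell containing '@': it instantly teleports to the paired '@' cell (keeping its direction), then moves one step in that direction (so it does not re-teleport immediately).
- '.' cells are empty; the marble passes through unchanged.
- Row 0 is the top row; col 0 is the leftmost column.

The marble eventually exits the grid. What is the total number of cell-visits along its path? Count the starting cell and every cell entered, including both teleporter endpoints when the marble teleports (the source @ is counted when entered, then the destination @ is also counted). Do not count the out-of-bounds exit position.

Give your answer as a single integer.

Answer: 7

Derivation:
Step 1: enter (6,4), '.' pass, move up to (5,4)
Step 2: enter (5,4), '.' pass, move up to (4,4)
Step 3: enter (4,4), '.' pass, move up to (3,4)
Step 4: enter (3,4), '.' pass, move up to (2,4)
Step 5: enter (2,4), '.' pass, move up to (1,4)
Step 6: enter (1,4), '.' pass, move up to (0,4)
Step 7: enter (0,4), '.' pass, move up to (-1,4)
Step 8: at (-1,4) — EXIT via top edge, pos 4
Path length (cell visits): 7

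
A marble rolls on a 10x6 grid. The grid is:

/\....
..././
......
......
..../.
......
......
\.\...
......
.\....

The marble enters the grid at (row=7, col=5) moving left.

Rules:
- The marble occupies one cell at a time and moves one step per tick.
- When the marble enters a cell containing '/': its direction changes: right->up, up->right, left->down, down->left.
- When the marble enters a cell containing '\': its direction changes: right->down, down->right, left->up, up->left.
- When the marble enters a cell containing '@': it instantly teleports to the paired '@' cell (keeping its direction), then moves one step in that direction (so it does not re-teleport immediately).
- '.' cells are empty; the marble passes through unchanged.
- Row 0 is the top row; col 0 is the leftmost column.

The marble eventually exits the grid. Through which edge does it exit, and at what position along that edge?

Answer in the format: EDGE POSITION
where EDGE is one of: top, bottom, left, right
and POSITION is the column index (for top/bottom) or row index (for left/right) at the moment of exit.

Step 1: enter (7,5), '.' pass, move left to (7,4)
Step 2: enter (7,4), '.' pass, move left to (7,3)
Step 3: enter (7,3), '.' pass, move left to (7,2)
Step 4: enter (7,2), '\' deflects left->up, move up to (6,2)
Step 5: enter (6,2), '.' pass, move up to (5,2)
Step 6: enter (5,2), '.' pass, move up to (4,2)
Step 7: enter (4,2), '.' pass, move up to (3,2)
Step 8: enter (3,2), '.' pass, move up to (2,2)
Step 9: enter (2,2), '.' pass, move up to (1,2)
Step 10: enter (1,2), '.' pass, move up to (0,2)
Step 11: enter (0,2), '.' pass, move up to (-1,2)
Step 12: at (-1,2) — EXIT via top edge, pos 2

Answer: top 2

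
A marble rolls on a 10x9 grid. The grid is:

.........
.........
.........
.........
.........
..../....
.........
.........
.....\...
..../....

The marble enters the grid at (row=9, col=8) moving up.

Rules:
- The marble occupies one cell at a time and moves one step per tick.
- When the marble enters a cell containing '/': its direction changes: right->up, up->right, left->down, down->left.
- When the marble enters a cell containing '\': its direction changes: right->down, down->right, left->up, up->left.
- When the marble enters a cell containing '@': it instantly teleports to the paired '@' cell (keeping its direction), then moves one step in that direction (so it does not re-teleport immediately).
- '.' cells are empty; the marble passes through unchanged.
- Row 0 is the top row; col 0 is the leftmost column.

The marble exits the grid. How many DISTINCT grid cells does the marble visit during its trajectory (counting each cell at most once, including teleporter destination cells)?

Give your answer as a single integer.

Answer: 10

Derivation:
Step 1: enter (9,8), '.' pass, move up to (8,8)
Step 2: enter (8,8), '.' pass, move up to (7,8)
Step 3: enter (7,8), '.' pass, move up to (6,8)
Step 4: enter (6,8), '.' pass, move up to (5,8)
Step 5: enter (5,8), '.' pass, move up to (4,8)
Step 6: enter (4,8), '.' pass, move up to (3,8)
Step 7: enter (3,8), '.' pass, move up to (2,8)
Step 8: enter (2,8), '.' pass, move up to (1,8)
Step 9: enter (1,8), '.' pass, move up to (0,8)
Step 10: enter (0,8), '.' pass, move up to (-1,8)
Step 11: at (-1,8) — EXIT via top edge, pos 8
Distinct cells visited: 10 (path length 10)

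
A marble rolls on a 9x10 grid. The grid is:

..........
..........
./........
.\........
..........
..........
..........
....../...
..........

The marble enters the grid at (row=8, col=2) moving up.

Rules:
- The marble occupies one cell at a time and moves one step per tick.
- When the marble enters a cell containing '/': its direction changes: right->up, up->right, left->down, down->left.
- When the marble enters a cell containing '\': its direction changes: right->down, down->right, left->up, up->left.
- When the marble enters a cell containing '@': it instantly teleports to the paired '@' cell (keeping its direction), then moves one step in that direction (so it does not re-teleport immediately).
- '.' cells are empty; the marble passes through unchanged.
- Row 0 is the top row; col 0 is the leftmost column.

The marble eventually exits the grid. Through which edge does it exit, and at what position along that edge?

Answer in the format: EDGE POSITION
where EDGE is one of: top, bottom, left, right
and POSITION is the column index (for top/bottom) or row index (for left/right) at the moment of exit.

Answer: top 2

Derivation:
Step 1: enter (8,2), '.' pass, move up to (7,2)
Step 2: enter (7,2), '.' pass, move up to (6,2)
Step 3: enter (6,2), '.' pass, move up to (5,2)
Step 4: enter (5,2), '.' pass, move up to (4,2)
Step 5: enter (4,2), '.' pass, move up to (3,2)
Step 6: enter (3,2), '.' pass, move up to (2,2)
Step 7: enter (2,2), '.' pass, move up to (1,2)
Step 8: enter (1,2), '.' pass, move up to (0,2)
Step 9: enter (0,2), '.' pass, move up to (-1,2)
Step 10: at (-1,2) — EXIT via top edge, pos 2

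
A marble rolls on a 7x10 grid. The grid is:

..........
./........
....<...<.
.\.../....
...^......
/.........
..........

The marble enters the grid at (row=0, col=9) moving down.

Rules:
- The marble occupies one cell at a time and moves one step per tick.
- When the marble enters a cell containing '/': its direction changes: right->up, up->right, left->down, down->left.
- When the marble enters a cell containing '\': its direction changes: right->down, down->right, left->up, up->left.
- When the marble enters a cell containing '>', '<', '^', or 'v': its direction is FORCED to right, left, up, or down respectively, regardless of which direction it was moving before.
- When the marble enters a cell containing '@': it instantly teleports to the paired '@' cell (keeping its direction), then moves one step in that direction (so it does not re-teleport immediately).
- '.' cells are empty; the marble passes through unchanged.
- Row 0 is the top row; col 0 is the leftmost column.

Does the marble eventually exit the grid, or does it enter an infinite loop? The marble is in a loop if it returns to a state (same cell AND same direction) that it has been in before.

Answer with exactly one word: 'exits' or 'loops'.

Step 1: enter (0,9), '.' pass, move down to (1,9)
Step 2: enter (1,9), '.' pass, move down to (2,9)
Step 3: enter (2,9), '.' pass, move down to (3,9)
Step 4: enter (3,9), '.' pass, move down to (4,9)
Step 5: enter (4,9), '.' pass, move down to (5,9)
Step 6: enter (5,9), '.' pass, move down to (6,9)
Step 7: enter (6,9), '.' pass, move down to (7,9)
Step 8: at (7,9) — EXIT via bottom edge, pos 9

Answer: exits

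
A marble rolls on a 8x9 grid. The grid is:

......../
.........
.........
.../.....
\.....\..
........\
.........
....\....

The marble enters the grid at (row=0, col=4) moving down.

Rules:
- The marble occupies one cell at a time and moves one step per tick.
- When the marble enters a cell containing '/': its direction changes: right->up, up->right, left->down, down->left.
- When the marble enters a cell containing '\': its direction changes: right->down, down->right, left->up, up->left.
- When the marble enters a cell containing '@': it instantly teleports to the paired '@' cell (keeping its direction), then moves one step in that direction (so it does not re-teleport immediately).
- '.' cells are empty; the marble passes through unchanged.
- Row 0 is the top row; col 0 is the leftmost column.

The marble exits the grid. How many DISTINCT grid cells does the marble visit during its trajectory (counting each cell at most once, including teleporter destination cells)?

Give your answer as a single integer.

Answer: 12

Derivation:
Step 1: enter (0,4), '.' pass, move down to (1,4)
Step 2: enter (1,4), '.' pass, move down to (2,4)
Step 3: enter (2,4), '.' pass, move down to (3,4)
Step 4: enter (3,4), '.' pass, move down to (4,4)
Step 5: enter (4,4), '.' pass, move down to (5,4)
Step 6: enter (5,4), '.' pass, move down to (6,4)
Step 7: enter (6,4), '.' pass, move down to (7,4)
Step 8: enter (7,4), '\' deflects down->right, move right to (7,5)
Step 9: enter (7,5), '.' pass, move right to (7,6)
Step 10: enter (7,6), '.' pass, move right to (7,7)
Step 11: enter (7,7), '.' pass, move right to (7,8)
Step 12: enter (7,8), '.' pass, move right to (7,9)
Step 13: at (7,9) — EXIT via right edge, pos 7
Distinct cells visited: 12 (path length 12)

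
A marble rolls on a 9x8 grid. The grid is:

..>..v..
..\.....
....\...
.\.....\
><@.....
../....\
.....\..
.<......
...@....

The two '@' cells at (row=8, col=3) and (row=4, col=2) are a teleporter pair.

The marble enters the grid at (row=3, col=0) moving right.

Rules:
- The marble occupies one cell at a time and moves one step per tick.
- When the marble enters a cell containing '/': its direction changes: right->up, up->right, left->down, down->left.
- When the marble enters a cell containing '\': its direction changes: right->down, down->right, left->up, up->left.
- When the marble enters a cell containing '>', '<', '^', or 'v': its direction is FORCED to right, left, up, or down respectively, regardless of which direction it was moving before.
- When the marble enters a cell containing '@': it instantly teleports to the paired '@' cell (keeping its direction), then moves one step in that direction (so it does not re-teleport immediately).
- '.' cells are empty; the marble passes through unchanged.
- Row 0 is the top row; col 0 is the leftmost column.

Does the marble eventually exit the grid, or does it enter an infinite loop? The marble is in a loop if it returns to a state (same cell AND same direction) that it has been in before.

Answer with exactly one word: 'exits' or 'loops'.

Step 1: enter (3,0), '.' pass, move right to (3,1)
Step 2: enter (3,1), '\' deflects right->down, move down to (4,1)
Step 3: enter (4,1), '<' forces down->left, move left to (4,0)
Step 4: enter (4,0), '>' forces left->right, move right to (4,1)
Step 5: enter (4,1), '<' forces right->left, move left to (4,0)
Step 6: at (4,0) dir=left — LOOP DETECTED (seen before)

Answer: loops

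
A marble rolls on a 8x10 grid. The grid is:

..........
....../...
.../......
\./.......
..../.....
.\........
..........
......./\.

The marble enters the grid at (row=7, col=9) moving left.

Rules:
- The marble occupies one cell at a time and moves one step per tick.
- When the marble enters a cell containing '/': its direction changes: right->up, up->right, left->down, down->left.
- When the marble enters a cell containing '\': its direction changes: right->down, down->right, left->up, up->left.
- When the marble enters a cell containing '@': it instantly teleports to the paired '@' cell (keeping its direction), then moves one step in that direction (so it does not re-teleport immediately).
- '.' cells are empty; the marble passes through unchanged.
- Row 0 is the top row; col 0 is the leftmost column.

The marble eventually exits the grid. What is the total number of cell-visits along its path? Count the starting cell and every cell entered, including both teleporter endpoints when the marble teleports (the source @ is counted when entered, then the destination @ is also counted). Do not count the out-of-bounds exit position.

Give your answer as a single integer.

Step 1: enter (7,9), '.' pass, move left to (7,8)
Step 2: enter (7,8), '\' deflects left->up, move up to (6,8)
Step 3: enter (6,8), '.' pass, move up to (5,8)
Step 4: enter (5,8), '.' pass, move up to (4,8)
Step 5: enter (4,8), '.' pass, move up to (3,8)
Step 6: enter (3,8), '.' pass, move up to (2,8)
Step 7: enter (2,8), '.' pass, move up to (1,8)
Step 8: enter (1,8), '.' pass, move up to (0,8)
Step 9: enter (0,8), '.' pass, move up to (-1,8)
Step 10: at (-1,8) — EXIT via top edge, pos 8
Path length (cell visits): 9

Answer: 9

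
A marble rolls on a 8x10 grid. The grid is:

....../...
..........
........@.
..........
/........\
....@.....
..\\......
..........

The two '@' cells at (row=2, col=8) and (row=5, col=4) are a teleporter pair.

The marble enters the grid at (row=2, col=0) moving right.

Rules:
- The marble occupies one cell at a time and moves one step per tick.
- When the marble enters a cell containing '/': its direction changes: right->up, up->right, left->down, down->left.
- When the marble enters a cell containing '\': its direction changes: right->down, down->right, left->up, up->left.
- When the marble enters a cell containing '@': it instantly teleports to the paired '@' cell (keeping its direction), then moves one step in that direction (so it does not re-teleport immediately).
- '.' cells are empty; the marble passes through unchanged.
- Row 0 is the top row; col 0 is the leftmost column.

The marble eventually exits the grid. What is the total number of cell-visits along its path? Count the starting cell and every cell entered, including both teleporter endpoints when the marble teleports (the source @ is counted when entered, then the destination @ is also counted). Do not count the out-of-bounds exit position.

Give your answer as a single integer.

Answer: 15

Derivation:
Step 1: enter (2,0), '.' pass, move right to (2,1)
Step 2: enter (2,1), '.' pass, move right to (2,2)
Step 3: enter (2,2), '.' pass, move right to (2,3)
Step 4: enter (2,3), '.' pass, move right to (2,4)
Step 5: enter (2,4), '.' pass, move right to (2,5)
Step 6: enter (2,5), '.' pass, move right to (2,6)
Step 7: enter (2,6), '.' pass, move right to (2,7)
Step 8: enter (2,7), '.' pass, move right to (2,8)
Step 9: enter (2,8), '@' teleport (2,8)->(5,4), also enter (5,4), move right to (5,5)
Step 10: enter (5,5), '.' pass, move right to (5,6)
Step 11: enter (5,6), '.' pass, move right to (5,7)
Step 12: enter (5,7), '.' pass, move right to (5,8)
Step 13: enter (5,8), '.' pass, move right to (5,9)
Step 14: enter (5,9), '.' pass, move right to (5,10)
Step 15: at (5,10) — EXIT via right edge, pos 5
Path length (cell visits): 15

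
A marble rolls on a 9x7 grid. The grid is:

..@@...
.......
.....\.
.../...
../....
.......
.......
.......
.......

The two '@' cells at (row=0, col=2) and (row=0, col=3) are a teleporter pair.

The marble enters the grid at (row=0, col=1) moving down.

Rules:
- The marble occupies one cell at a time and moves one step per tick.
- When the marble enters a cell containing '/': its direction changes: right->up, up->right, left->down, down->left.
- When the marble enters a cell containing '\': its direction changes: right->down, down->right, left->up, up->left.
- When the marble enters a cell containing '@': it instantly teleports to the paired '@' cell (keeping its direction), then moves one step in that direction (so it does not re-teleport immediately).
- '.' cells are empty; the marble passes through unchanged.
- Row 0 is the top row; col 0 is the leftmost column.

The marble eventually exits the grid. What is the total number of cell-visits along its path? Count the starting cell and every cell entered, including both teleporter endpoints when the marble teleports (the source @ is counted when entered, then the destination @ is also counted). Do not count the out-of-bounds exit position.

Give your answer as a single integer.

Answer: 9

Derivation:
Step 1: enter (0,1), '.' pass, move down to (1,1)
Step 2: enter (1,1), '.' pass, move down to (2,1)
Step 3: enter (2,1), '.' pass, move down to (3,1)
Step 4: enter (3,1), '.' pass, move down to (4,1)
Step 5: enter (4,1), '.' pass, move down to (5,1)
Step 6: enter (5,1), '.' pass, move down to (6,1)
Step 7: enter (6,1), '.' pass, move down to (7,1)
Step 8: enter (7,1), '.' pass, move down to (8,1)
Step 9: enter (8,1), '.' pass, move down to (9,1)
Step 10: at (9,1) — EXIT via bottom edge, pos 1
Path length (cell visits): 9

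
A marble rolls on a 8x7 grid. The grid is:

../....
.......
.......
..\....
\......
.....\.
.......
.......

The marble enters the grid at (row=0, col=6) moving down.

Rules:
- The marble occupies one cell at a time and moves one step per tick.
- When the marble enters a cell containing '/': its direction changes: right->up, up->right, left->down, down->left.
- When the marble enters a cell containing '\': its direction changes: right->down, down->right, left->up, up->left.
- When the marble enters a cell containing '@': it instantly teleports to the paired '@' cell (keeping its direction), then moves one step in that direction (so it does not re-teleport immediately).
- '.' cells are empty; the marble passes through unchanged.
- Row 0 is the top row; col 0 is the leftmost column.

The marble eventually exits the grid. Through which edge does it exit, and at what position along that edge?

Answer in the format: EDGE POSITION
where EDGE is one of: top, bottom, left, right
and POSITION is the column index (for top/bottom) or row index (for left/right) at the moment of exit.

Step 1: enter (0,6), '.' pass, move down to (1,6)
Step 2: enter (1,6), '.' pass, move down to (2,6)
Step 3: enter (2,6), '.' pass, move down to (3,6)
Step 4: enter (3,6), '.' pass, move down to (4,6)
Step 5: enter (4,6), '.' pass, move down to (5,6)
Step 6: enter (5,6), '.' pass, move down to (6,6)
Step 7: enter (6,6), '.' pass, move down to (7,6)
Step 8: enter (7,6), '.' pass, move down to (8,6)
Step 9: at (8,6) — EXIT via bottom edge, pos 6

Answer: bottom 6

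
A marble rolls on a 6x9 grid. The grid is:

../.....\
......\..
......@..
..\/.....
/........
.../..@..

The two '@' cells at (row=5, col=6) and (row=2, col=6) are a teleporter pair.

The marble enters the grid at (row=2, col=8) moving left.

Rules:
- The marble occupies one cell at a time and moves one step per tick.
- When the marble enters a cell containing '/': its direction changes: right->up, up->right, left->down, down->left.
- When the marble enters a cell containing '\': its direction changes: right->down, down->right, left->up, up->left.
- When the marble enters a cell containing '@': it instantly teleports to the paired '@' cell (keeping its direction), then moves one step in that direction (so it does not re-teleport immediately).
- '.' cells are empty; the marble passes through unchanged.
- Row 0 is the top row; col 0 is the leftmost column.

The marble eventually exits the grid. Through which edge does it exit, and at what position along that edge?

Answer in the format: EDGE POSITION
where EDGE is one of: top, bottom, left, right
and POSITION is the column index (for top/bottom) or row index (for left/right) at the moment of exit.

Step 1: enter (2,8), '.' pass, move left to (2,7)
Step 2: enter (2,7), '.' pass, move left to (2,6)
Step 3: enter (2,6), '@' teleport (2,6)->(5,6), also enter (5,6), move left to (5,5)
Step 4: enter (5,5), '.' pass, move left to (5,4)
Step 5: enter (5,4), '.' pass, move left to (5,3)
Step 6: enter (5,3), '/' deflects left->down, move down to (6,3)
Step 7: at (6,3) — EXIT via bottom edge, pos 3

Answer: bottom 3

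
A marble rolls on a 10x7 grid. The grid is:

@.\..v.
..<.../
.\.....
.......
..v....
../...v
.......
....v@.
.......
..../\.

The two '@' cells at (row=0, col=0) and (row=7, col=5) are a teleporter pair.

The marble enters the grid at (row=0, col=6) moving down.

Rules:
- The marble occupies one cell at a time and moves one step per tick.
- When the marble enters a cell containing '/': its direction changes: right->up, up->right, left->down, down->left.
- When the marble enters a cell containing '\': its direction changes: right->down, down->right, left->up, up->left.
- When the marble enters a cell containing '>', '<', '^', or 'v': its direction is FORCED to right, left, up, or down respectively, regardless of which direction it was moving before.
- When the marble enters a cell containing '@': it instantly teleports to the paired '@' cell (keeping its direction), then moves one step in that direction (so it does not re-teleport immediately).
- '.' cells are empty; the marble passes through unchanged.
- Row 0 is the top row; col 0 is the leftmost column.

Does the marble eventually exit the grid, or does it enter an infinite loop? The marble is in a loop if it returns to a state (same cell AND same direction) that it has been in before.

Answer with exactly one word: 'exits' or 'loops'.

Answer: exits

Derivation:
Step 1: enter (0,6), '.' pass, move down to (1,6)
Step 2: enter (1,6), '/' deflects down->left, move left to (1,5)
Step 3: enter (1,5), '.' pass, move left to (1,4)
Step 4: enter (1,4), '.' pass, move left to (1,3)
Step 5: enter (1,3), '.' pass, move left to (1,2)
Step 6: enter (1,2), '<' forces left->left, move left to (1,1)
Step 7: enter (1,1), '.' pass, move left to (1,0)
Step 8: enter (1,0), '.' pass, move left to (1,-1)
Step 9: at (1,-1) — EXIT via left edge, pos 1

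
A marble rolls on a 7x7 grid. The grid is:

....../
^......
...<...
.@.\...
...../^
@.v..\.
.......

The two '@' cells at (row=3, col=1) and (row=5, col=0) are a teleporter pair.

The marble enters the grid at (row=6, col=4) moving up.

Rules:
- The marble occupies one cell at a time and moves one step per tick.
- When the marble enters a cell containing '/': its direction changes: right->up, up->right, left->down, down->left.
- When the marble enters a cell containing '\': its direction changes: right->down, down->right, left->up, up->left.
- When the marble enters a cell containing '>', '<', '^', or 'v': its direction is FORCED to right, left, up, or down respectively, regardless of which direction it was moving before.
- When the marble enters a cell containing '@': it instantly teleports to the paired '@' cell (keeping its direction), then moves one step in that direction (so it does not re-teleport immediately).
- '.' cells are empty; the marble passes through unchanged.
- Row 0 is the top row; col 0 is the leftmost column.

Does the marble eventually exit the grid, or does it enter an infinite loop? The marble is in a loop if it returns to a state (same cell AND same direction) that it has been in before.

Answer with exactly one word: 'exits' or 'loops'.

Step 1: enter (6,4), '.' pass, move up to (5,4)
Step 2: enter (5,4), '.' pass, move up to (4,4)
Step 3: enter (4,4), '.' pass, move up to (3,4)
Step 4: enter (3,4), '.' pass, move up to (2,4)
Step 5: enter (2,4), '.' pass, move up to (1,4)
Step 6: enter (1,4), '.' pass, move up to (0,4)
Step 7: enter (0,4), '.' pass, move up to (-1,4)
Step 8: at (-1,4) — EXIT via top edge, pos 4

Answer: exits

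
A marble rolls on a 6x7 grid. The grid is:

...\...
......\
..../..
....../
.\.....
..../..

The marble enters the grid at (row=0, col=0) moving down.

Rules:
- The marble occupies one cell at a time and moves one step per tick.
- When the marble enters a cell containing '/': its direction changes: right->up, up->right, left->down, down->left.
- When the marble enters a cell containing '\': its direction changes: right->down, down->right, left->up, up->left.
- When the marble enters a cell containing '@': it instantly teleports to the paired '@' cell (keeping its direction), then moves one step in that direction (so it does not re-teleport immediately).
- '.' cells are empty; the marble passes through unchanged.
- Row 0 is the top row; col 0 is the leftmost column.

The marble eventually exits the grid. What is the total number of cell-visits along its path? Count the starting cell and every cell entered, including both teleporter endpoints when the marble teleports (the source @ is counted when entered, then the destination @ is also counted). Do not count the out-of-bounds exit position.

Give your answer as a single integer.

Step 1: enter (0,0), '.' pass, move down to (1,0)
Step 2: enter (1,0), '.' pass, move down to (2,0)
Step 3: enter (2,0), '.' pass, move down to (3,0)
Step 4: enter (3,0), '.' pass, move down to (4,0)
Step 5: enter (4,0), '.' pass, move down to (5,0)
Step 6: enter (5,0), '.' pass, move down to (6,0)
Step 7: at (6,0) — EXIT via bottom edge, pos 0
Path length (cell visits): 6

Answer: 6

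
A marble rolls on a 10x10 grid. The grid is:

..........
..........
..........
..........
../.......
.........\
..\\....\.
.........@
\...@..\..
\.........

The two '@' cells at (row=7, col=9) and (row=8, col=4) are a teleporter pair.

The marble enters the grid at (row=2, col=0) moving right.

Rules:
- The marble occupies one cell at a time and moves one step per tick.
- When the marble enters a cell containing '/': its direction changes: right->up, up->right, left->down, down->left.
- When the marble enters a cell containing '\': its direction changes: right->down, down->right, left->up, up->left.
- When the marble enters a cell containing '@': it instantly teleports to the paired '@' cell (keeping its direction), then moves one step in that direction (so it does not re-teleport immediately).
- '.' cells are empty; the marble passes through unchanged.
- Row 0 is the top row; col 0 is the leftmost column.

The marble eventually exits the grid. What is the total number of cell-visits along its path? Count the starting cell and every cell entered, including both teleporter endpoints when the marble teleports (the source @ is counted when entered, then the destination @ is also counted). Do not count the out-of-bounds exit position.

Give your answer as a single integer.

Answer: 10

Derivation:
Step 1: enter (2,0), '.' pass, move right to (2,1)
Step 2: enter (2,1), '.' pass, move right to (2,2)
Step 3: enter (2,2), '.' pass, move right to (2,3)
Step 4: enter (2,3), '.' pass, move right to (2,4)
Step 5: enter (2,4), '.' pass, move right to (2,5)
Step 6: enter (2,5), '.' pass, move right to (2,6)
Step 7: enter (2,6), '.' pass, move right to (2,7)
Step 8: enter (2,7), '.' pass, move right to (2,8)
Step 9: enter (2,8), '.' pass, move right to (2,9)
Step 10: enter (2,9), '.' pass, move right to (2,10)
Step 11: at (2,10) — EXIT via right edge, pos 2
Path length (cell visits): 10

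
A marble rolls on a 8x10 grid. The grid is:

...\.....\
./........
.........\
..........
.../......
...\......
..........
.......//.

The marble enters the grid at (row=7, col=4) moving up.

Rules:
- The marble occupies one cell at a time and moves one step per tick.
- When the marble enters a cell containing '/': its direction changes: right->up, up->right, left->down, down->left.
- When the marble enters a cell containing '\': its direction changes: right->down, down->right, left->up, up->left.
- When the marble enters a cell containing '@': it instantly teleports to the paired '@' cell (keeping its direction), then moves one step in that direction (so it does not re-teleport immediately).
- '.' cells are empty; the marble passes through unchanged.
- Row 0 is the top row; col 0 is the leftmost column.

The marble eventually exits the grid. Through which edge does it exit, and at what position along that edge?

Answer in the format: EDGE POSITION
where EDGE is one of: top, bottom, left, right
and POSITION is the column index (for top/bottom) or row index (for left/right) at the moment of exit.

Answer: top 4

Derivation:
Step 1: enter (7,4), '.' pass, move up to (6,4)
Step 2: enter (6,4), '.' pass, move up to (5,4)
Step 3: enter (5,4), '.' pass, move up to (4,4)
Step 4: enter (4,4), '.' pass, move up to (3,4)
Step 5: enter (3,4), '.' pass, move up to (2,4)
Step 6: enter (2,4), '.' pass, move up to (1,4)
Step 7: enter (1,4), '.' pass, move up to (0,4)
Step 8: enter (0,4), '.' pass, move up to (-1,4)
Step 9: at (-1,4) — EXIT via top edge, pos 4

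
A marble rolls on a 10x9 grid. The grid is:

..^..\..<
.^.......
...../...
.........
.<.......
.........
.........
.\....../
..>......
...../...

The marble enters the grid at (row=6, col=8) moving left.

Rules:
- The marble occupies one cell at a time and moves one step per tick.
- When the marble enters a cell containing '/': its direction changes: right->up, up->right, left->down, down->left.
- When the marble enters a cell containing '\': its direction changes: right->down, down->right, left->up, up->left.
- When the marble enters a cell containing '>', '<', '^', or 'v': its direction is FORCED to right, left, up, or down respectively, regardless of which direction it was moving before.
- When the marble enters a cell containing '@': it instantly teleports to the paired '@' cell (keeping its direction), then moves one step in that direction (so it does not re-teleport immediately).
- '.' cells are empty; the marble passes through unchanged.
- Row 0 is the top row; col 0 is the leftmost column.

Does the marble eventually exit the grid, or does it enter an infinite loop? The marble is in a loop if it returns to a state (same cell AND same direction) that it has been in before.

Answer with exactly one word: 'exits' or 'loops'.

Step 1: enter (6,8), '.' pass, move left to (6,7)
Step 2: enter (6,7), '.' pass, move left to (6,6)
Step 3: enter (6,6), '.' pass, move left to (6,5)
Step 4: enter (6,5), '.' pass, move left to (6,4)
Step 5: enter (6,4), '.' pass, move left to (6,3)
Step 6: enter (6,3), '.' pass, move left to (6,2)
Step 7: enter (6,2), '.' pass, move left to (6,1)
Step 8: enter (6,1), '.' pass, move left to (6,0)
Step 9: enter (6,0), '.' pass, move left to (6,-1)
Step 10: at (6,-1) — EXIT via left edge, pos 6

Answer: exits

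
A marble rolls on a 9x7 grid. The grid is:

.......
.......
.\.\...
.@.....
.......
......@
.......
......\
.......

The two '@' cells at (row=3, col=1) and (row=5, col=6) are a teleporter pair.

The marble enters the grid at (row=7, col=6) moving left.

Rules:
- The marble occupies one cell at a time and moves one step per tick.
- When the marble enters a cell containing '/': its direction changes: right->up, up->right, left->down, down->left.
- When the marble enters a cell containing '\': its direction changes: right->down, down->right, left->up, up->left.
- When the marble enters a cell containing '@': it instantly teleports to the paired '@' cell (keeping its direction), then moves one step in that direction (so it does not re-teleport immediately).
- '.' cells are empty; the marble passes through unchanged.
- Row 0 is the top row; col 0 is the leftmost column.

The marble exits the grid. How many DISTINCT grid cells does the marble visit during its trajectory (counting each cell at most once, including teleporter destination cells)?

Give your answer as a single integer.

Step 1: enter (7,6), '\' deflects left->up, move up to (6,6)
Step 2: enter (6,6), '.' pass, move up to (5,6)
Step 3: enter (5,6), '@' teleport (5,6)->(3,1), also enter (3,1), move up to (2,1)
Step 4: enter (2,1), '\' deflects up->left, move left to (2,0)
Step 5: enter (2,0), '.' pass, move left to (2,-1)
Step 6: at (2,-1) — EXIT via left edge, pos 2
Distinct cells visited: 6 (path length 6)

Answer: 6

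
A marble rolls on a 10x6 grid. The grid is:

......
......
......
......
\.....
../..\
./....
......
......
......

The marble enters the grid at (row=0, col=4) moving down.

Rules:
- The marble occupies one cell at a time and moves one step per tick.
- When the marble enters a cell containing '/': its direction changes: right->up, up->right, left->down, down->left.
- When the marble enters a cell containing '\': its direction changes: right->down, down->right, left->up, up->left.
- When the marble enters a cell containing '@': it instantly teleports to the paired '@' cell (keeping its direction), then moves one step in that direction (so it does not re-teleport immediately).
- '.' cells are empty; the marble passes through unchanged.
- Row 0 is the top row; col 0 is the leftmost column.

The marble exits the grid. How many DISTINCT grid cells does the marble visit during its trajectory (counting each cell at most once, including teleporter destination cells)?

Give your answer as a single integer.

Answer: 10

Derivation:
Step 1: enter (0,4), '.' pass, move down to (1,4)
Step 2: enter (1,4), '.' pass, move down to (2,4)
Step 3: enter (2,4), '.' pass, move down to (3,4)
Step 4: enter (3,4), '.' pass, move down to (4,4)
Step 5: enter (4,4), '.' pass, move down to (5,4)
Step 6: enter (5,4), '.' pass, move down to (6,4)
Step 7: enter (6,4), '.' pass, move down to (7,4)
Step 8: enter (7,4), '.' pass, move down to (8,4)
Step 9: enter (8,4), '.' pass, move down to (9,4)
Step 10: enter (9,4), '.' pass, move down to (10,4)
Step 11: at (10,4) — EXIT via bottom edge, pos 4
Distinct cells visited: 10 (path length 10)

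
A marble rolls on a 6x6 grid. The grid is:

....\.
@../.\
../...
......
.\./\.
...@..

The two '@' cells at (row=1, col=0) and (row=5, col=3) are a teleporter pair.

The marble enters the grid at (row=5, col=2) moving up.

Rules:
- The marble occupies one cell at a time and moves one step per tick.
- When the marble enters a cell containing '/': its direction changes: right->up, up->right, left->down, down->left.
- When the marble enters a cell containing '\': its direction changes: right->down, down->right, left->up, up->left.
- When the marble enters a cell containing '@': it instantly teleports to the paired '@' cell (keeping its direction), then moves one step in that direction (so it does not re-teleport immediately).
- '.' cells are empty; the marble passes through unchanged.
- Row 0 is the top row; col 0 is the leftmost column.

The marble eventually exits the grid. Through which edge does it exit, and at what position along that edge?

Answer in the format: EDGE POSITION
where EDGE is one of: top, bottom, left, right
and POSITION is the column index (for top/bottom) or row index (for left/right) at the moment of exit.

Answer: right 2

Derivation:
Step 1: enter (5,2), '.' pass, move up to (4,2)
Step 2: enter (4,2), '.' pass, move up to (3,2)
Step 3: enter (3,2), '.' pass, move up to (2,2)
Step 4: enter (2,2), '/' deflects up->right, move right to (2,3)
Step 5: enter (2,3), '.' pass, move right to (2,4)
Step 6: enter (2,4), '.' pass, move right to (2,5)
Step 7: enter (2,5), '.' pass, move right to (2,6)
Step 8: at (2,6) — EXIT via right edge, pos 2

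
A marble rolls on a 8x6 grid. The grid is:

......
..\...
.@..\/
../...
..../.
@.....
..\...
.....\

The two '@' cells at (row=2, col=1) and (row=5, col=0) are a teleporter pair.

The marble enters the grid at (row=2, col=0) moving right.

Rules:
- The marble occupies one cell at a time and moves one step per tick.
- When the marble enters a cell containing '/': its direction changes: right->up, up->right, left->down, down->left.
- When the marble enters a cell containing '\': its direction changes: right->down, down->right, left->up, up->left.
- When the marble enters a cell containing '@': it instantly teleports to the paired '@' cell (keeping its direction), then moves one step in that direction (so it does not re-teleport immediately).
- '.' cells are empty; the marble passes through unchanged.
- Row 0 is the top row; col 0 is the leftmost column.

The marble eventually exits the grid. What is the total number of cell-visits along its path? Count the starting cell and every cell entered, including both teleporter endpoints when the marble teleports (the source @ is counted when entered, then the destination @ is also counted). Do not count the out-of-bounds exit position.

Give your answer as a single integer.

Step 1: enter (2,0), '.' pass, move right to (2,1)
Step 2: enter (2,1), '@' teleport (2,1)->(5,0), also enter (5,0), move right to (5,1)
Step 3: enter (5,1), '.' pass, move right to (5,2)
Step 4: enter (5,2), '.' pass, move right to (5,3)
Step 5: enter (5,3), '.' pass, move right to (5,4)
Step 6: enter (5,4), '.' pass, move right to (5,5)
Step 7: enter (5,5), '.' pass, move right to (5,6)
Step 8: at (5,6) — EXIT via right edge, pos 5
Path length (cell visits): 8

Answer: 8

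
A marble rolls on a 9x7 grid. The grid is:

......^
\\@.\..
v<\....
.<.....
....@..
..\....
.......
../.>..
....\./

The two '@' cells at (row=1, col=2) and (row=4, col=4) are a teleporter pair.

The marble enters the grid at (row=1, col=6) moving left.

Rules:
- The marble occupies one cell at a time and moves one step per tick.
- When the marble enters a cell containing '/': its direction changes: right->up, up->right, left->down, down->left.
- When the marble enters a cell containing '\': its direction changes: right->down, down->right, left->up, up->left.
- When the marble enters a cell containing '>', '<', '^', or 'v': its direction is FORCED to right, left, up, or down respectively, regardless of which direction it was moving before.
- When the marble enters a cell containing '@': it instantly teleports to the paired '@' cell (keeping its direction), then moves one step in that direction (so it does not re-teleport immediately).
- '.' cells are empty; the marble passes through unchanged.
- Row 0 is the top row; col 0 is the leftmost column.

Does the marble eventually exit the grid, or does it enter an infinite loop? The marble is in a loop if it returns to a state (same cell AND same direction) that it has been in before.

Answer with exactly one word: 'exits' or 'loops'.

Step 1: enter (1,6), '.' pass, move left to (1,5)
Step 2: enter (1,5), '.' pass, move left to (1,4)
Step 3: enter (1,4), '\' deflects left->up, move up to (0,4)
Step 4: enter (0,4), '.' pass, move up to (-1,4)
Step 5: at (-1,4) — EXIT via top edge, pos 4

Answer: exits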